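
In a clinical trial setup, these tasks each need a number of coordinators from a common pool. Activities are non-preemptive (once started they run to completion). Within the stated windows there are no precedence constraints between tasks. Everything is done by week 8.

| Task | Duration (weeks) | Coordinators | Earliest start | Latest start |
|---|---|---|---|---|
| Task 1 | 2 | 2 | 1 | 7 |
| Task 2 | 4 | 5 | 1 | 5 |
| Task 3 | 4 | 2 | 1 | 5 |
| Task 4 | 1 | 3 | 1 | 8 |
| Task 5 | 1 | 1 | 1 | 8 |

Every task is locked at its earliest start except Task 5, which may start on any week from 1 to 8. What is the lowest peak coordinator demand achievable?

12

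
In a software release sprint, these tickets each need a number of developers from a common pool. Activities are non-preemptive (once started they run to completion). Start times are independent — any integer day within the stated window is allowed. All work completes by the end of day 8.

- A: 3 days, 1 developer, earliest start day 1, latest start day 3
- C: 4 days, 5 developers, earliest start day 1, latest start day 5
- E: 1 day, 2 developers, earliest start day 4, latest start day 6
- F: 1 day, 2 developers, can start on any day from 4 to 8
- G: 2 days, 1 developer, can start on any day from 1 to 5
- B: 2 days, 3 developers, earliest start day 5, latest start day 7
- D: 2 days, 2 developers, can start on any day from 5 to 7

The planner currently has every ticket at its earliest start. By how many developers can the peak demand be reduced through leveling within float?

Early-start peak: d1:7  d2:7  d3:6  d4:9  d5:5  d6:5  d7:0  d8:0 ⇒ 9.
Leveled (A@1, C@1, E@5, F@5, G@4, B@6, D@6): d1:6  d2:6  d3:6  d4:6  d5:5  d6:5  d7:5  d8:0 ⇒ 6.
Reduction 9 − 6 = 3.

3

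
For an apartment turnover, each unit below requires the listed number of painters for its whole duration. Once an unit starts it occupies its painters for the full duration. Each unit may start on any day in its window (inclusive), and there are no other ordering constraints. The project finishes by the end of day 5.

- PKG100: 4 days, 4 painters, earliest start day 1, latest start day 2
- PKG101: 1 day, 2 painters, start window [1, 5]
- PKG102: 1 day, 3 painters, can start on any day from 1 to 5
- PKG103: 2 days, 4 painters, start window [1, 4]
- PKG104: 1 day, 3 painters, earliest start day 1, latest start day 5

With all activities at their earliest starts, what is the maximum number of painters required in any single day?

16

Early-start schedule: PKG100@1, PKG101@1, PKG102@1, PKG103@1, PKG104@1.
Load per day: day 1: 16, day 2: 8, day 3: 4, day 4: 4, day 5: 0.
Peak is 16.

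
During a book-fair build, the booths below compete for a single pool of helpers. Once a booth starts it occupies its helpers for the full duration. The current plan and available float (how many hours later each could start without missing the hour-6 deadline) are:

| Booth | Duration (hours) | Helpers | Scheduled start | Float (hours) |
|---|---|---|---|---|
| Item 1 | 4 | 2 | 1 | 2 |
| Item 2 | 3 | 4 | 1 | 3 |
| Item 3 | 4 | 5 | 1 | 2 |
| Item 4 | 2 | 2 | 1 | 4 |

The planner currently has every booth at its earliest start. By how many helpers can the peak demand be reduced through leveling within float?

Early-start peak: h1:13  h2:13  h3:11  h4:7  h5:0  h6:0 ⇒ 13.
Leveled (Item 1@1, Item 2@1, Item 3@1, Item 4@4): h1:11  h2:11  h3:11  h4:9  h5:2  h6:0 ⇒ 11.
Reduction 13 − 11 = 2.

2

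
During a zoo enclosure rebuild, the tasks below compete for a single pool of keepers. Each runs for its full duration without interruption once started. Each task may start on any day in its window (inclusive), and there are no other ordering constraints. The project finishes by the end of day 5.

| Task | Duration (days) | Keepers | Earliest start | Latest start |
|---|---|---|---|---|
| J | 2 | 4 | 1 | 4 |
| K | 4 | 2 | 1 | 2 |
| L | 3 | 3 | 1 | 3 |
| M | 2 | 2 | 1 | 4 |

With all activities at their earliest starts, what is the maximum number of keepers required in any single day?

11

Early-start schedule: J@1, K@1, L@1, M@1.
Load per day: day 1: 11, day 2: 11, day 3: 5, day 4: 2, day 5: 0.
Peak is 11.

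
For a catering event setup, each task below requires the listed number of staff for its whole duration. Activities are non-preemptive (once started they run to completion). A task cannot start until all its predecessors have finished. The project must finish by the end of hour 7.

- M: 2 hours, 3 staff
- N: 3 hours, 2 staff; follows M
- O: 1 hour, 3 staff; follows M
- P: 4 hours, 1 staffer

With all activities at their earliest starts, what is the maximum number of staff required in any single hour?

6

Early-start schedule: M@1, N@3, O@3, P@1.
Load per hour: hour 1: 4, hour 2: 4, hour 3: 6, hour 4: 3, hour 5: 2, hour 6: 0, hour 7: 0.
Peak is 6.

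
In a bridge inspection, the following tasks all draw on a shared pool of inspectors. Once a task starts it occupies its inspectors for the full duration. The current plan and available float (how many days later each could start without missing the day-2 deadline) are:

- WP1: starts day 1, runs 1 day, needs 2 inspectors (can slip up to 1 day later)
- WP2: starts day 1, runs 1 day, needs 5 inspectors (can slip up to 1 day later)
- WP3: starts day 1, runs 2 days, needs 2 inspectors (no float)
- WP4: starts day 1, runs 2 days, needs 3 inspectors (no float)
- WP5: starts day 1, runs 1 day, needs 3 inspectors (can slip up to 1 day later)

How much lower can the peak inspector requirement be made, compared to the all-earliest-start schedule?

5

Early-start peak: d1:15  d2:5 ⇒ 15.
Leveled (WP1@1, WP2@2, WP3@1, WP4@1, WP5@1): d1:10  d2:10 ⇒ 10.
Reduction 15 − 10 = 5.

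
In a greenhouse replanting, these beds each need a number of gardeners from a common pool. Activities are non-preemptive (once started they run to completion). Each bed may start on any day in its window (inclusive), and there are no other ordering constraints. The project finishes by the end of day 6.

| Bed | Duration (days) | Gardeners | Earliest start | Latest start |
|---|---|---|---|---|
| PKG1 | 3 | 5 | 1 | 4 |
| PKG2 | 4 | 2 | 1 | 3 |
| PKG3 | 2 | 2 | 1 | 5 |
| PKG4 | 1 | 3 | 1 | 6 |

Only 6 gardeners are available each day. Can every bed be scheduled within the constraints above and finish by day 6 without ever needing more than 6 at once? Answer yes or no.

The minimum achievable peak is 7; 6 < 7, so no feasible schedule stays within the cap.

no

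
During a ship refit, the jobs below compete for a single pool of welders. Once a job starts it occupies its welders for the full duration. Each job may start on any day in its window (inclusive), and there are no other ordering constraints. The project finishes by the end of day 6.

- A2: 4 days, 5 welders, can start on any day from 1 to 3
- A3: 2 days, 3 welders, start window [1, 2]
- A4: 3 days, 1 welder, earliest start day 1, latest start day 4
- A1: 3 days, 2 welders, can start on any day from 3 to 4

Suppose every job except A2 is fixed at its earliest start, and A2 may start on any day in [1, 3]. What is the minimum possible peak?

8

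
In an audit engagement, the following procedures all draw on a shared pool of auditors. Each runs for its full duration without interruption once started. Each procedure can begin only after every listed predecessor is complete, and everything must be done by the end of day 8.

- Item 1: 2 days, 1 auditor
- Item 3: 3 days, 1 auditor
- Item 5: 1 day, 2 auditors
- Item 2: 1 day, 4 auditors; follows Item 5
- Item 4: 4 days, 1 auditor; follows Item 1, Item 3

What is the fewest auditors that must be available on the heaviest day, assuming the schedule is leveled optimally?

Early-start (Item 1@1, Item 3@1, Item 5@1, Item 2@2, Item 4@4) gives peak 6: d1:4  d2:6  d3:1  d4:1  d5:1  d6:1  d7:1  d8:0.
Shift Item 2→4, Item 4→5.
Schedule Item 1@1, Item 3@1, Item 5@1, Item 2@4, Item 4@5: d1:4  d2:2  d3:1  d4:4  d5:1  d6:1  d7:1  d8:1 — peak 4.

4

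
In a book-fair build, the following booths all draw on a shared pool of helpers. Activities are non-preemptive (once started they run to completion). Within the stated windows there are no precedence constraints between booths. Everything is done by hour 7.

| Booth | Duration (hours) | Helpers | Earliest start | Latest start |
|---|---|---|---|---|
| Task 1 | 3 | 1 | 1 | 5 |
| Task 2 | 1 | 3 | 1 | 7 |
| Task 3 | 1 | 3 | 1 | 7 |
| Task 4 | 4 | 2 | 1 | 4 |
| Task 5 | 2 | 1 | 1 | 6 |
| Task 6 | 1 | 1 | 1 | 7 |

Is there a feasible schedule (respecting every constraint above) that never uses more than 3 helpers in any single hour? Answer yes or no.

Schedule Task 1@1, Task 2@6, Task 3@7, Task 4@1, Task 5@4, Task 6@5: h1:3  h2:3  h3:3  h4:3  h5:2  h6:3  h7:3 — peak 3 ≤ 3.

yes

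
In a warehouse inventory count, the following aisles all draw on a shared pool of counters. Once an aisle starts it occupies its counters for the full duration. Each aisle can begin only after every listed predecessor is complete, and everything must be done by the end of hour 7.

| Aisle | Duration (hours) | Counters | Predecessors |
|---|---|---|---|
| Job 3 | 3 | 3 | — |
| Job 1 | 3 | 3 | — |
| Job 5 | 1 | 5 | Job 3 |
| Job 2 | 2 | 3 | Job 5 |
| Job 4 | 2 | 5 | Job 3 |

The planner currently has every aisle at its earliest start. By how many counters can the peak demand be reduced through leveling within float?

2

Early-start peak: h1:6  h2:6  h3:6  h4:10  h5:8  h6:3  h7:0 ⇒ 10.
Leveled (Job 3@1, Job 1@1, Job 5@4, Job 2@5, Job 4@5): h1:6  h2:6  h3:6  h4:5  h5:8  h6:8  h7:0 ⇒ 8.
Reduction 10 − 8 = 2.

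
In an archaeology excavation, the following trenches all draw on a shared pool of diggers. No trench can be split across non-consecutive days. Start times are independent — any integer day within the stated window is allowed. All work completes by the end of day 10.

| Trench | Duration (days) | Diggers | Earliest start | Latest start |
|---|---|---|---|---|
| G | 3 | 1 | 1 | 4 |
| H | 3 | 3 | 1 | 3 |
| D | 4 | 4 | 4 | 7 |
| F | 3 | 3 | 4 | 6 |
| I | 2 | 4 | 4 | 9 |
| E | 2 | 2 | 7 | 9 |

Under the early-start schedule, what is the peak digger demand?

11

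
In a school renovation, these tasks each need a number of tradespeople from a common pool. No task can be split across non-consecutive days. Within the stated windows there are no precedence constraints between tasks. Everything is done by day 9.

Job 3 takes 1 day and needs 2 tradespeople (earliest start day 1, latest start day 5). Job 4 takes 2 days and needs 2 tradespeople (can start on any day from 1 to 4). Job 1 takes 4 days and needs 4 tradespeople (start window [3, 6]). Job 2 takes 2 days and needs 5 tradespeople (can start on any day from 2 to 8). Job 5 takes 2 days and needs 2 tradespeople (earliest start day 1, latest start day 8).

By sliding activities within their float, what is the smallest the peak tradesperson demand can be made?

5

Early-start (Job 3@1, Job 4@1, Job 1@3, Job 2@2, Job 5@1) gives peak 9: d1:6  d2:9  d3:9  d4:4  d5:4  d6:4  d7:0  d8:0  d9:0.
Shift Job 1→4, Job 2→8, Job 5→2.
Schedule Job 3@1, Job 4@1, Job 1@4, Job 2@8, Job 5@2: d1:4  d2:4  d3:2  d4:4  d5:4  d6:4  d7:4  d8:5  d9:5 — peak 5.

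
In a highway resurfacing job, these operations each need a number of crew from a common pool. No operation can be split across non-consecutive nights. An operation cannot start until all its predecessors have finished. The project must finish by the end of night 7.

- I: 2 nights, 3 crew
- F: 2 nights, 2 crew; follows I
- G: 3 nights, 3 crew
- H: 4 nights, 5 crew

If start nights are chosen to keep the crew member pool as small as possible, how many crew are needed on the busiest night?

Early-start (I@1, F@3, G@1, H@1) gives peak 11: n1:11  n2:11  n3:10  n4:7  n5:0  n6:0  n7:0.
Shift H→4.
Schedule I@1, F@3, G@1, H@4: n1:6  n2:6  n3:5  n4:7  n5:5  n6:5  n7:5 — peak 7.

7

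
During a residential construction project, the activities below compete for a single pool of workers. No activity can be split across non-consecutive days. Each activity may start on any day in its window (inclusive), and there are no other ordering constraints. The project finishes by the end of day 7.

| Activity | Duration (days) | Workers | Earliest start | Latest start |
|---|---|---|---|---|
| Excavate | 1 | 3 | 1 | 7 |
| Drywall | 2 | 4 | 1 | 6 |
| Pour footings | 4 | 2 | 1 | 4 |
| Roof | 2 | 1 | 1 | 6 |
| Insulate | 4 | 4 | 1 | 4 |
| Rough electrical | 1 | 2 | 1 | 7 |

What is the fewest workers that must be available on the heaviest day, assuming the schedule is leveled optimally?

Early-start (Excavate@1, Drywall@1, Pour footings@1, Roof@1, Insulate@1, Rough electrical@1) gives peak 16: d1:16  d2:11  d3:6  d4:6  d5:0  d6:0  d7:0.
Shift Drywall→2, Roof→5, Insulate→4, Rough electrical→7.
Schedule Excavate@1, Drywall@2, Pour footings@1, Roof@5, Insulate@4, Rough electrical@7: d1:5  d2:6  d3:6  d4:6  d5:5  d6:5  d7:6 — peak 6.
Total worker-days = 39 over 7 days ⇒ peak ≥ ⌈39/7⌉ = 6, so 6 is optimal.

6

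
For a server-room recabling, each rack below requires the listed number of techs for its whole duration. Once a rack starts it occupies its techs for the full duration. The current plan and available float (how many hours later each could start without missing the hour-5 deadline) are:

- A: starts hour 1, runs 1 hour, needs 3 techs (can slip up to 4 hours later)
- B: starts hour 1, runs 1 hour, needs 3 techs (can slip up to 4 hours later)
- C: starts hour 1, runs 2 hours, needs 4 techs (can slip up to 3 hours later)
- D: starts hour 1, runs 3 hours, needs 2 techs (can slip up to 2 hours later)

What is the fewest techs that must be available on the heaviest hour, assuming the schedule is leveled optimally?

5

Early-start (A@1, B@1, C@1, D@1) gives peak 12: h1:12  h2:6  h3:2  h4:0  h5:0.
Shift B→2, C→4.
Schedule A@1, B@2, C@4, D@1: h1:5  h2:5  h3:2  h4:4  h5:4 — peak 5.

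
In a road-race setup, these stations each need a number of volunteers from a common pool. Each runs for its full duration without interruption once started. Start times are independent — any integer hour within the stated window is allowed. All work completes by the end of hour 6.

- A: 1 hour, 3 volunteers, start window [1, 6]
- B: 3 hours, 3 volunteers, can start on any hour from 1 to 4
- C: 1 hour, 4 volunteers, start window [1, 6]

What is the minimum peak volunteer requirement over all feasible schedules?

4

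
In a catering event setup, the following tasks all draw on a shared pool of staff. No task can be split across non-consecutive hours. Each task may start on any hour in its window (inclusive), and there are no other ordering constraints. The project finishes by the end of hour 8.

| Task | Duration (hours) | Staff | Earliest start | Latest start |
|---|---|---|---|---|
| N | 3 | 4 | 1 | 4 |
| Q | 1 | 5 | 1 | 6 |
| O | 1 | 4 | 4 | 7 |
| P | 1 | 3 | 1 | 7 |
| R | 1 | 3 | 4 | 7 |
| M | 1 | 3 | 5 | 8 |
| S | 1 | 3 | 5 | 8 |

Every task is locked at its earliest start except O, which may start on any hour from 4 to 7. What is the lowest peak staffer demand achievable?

O@4: h1:12  h2:4  h3:4  h4:7  h5:6  h6:0  h7:0  h8:0 → peak 12
O@5: h1:12  h2:4  h3:4  h4:3  h5:10  h6:0  h7:0  h8:0 → peak 12
O@6: h1:12  h2:4  h3:4  h4:3  h5:6  h6:4  h7:0  h8:0 → peak 12
O@7: h1:12  h2:4  h3:4  h4:3  h5:6  h6:0  h7:4  h8:0 → peak 12
Best is O@4, peak 12.

12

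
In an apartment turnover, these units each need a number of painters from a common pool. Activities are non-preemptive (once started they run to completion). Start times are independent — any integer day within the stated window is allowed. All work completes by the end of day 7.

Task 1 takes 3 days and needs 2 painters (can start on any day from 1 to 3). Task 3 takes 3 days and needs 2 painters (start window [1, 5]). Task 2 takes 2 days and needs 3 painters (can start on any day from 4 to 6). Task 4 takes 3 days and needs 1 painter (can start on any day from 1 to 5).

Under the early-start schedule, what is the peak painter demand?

5

Early-start schedule: Task 1@1, Task 3@1, Task 2@4, Task 4@1.
Load per day: day 1: 5, day 2: 5, day 3: 5, day 4: 3, day 5: 3, day 6: 0, day 7: 0.
Peak is 5.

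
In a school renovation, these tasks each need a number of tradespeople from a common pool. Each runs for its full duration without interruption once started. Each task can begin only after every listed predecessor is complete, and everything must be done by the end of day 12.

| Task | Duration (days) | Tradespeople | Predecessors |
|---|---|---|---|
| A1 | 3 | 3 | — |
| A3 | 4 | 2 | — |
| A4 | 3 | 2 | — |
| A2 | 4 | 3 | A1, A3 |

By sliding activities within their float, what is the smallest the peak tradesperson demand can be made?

4

Early-start (A1@1, A3@1, A4@1, A2@5) gives peak 7: d1:7  d2:7  d3:7  d4:2  d5:3  d6:3  d7:3  d8:3  d9:0  d10:0  d11:0  d12:0.
Shift A3→4, A4→4, A2→8.
Schedule A1@1, A3@4, A4@4, A2@8: d1:3  d2:3  d3:3  d4:4  d5:4  d6:4  d7:2  d8:3  d9:3  d10:3  d11:3  d12:0 — peak 4.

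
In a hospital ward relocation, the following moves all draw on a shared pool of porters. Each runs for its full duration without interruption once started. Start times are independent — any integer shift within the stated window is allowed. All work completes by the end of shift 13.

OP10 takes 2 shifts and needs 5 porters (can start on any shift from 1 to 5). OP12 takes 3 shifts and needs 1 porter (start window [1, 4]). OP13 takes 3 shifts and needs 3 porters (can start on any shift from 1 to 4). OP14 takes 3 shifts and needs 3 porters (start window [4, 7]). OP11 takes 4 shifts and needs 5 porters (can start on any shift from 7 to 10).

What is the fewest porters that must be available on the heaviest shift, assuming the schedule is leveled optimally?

5

Early-start (OP10@1, OP12@1, OP13@1, OP14@4, OP11@7) gives peak 9: s1:9  s2:9  s3:4  s4:3  s5:3  s6:3  s7:5  s8:5  s9:5  s10:5  s11:0  s12:0  s13:0.
Shift OP12→3, OP13→3, OP14→6, OP11→9.
Schedule OP10@1, OP12@3, OP13@3, OP14@6, OP11@9: s1:5  s2:5  s3:4  s4:4  s5:4  s6:3  s7:3  s8:3  s9:5  s10:5  s11:5  s12:5  s13:0 — peak 5.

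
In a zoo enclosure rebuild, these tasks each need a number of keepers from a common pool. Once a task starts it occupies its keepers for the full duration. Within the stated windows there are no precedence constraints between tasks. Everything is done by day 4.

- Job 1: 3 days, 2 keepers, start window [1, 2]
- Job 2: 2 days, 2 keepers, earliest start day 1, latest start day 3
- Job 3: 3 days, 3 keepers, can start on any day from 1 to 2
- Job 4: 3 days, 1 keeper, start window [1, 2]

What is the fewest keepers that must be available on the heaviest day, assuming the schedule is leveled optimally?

Schedule Job 1@1, Job 2@1, Job 3@1, Job 4@1: d1:8  d2:8  d3:6  d4:0 — peak 8.
No arrangement of the 24 feasible schedules does better.

8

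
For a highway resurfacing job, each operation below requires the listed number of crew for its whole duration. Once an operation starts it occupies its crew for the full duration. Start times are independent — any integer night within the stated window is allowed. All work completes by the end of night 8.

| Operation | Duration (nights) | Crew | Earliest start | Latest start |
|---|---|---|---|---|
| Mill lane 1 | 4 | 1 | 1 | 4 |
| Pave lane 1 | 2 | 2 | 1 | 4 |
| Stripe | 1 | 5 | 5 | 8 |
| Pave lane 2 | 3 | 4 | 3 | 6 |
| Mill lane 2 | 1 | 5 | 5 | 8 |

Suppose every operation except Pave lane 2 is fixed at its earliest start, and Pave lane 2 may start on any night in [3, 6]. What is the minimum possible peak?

Pave lane 2@3: n1:3  n2:3  n3:5  n4:5  n5:14  n6:0  n7:0  n8:0 → peak 14
Pave lane 2@4: n1:3  n2:3  n3:1  n4:5  n5:14  n6:4  n7:0  n8:0 → peak 14
Pave lane 2@5: n1:3  n2:3  n3:1  n4:1  n5:14  n6:4  n7:4  n8:0 → peak 14
Pave lane 2@6: n1:3  n2:3  n3:1  n4:1  n5:10  n6:4  n7:4  n8:4 → peak 10
Best is Pave lane 2@6, peak 10.

10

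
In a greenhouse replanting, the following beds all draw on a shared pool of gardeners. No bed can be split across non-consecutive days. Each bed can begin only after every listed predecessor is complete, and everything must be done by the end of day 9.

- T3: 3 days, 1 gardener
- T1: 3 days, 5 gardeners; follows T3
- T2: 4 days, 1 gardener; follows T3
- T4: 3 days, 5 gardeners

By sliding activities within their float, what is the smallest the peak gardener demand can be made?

6

Schedule T3@1, T1@4, T2@4, T4@1: d1:6  d2:6  d3:6  d4:6  d5:6  d6:6  d7:1  d8:0  d9:0 — peak 6.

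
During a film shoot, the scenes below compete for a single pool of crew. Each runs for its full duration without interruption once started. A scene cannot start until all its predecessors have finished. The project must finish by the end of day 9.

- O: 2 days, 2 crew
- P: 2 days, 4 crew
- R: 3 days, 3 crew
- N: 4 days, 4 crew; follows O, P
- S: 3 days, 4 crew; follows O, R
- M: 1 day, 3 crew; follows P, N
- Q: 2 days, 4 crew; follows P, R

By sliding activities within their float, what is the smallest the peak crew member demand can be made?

8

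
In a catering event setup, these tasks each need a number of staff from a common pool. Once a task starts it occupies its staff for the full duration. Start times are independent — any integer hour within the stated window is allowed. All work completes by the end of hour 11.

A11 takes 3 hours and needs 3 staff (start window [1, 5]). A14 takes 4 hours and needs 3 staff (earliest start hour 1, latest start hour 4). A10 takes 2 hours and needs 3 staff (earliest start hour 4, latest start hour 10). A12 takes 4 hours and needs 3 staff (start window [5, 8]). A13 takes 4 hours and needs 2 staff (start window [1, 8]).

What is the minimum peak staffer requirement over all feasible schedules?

Early-start (A11@1, A14@1, A10@4, A12@5, A13@1) gives peak 8: h1:8  h2:8  h3:8  h4:8  h5:6  h6:3  h7:3  h8:3  h9:0  h10:0  h11:0.
Shift A13→6.
Schedule A11@1, A14@1, A10@4, A12@5, A13@6: h1:6  h2:6  h3:6  h4:6  h5:6  h6:5  h7:5  h8:5  h9:2  h10:0  h11:0 — peak 6.

6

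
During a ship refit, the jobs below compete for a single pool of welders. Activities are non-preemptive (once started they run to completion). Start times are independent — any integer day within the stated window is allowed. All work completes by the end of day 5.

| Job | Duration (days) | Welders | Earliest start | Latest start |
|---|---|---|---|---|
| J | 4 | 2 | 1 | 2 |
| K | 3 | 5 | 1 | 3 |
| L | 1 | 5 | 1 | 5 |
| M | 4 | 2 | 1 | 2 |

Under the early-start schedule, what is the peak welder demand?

14

Early-start schedule: J@1, K@1, L@1, M@1.
Load per day: day 1: 14, day 2: 9, day 3: 9, day 4: 4, day 5: 0.
Peak is 14.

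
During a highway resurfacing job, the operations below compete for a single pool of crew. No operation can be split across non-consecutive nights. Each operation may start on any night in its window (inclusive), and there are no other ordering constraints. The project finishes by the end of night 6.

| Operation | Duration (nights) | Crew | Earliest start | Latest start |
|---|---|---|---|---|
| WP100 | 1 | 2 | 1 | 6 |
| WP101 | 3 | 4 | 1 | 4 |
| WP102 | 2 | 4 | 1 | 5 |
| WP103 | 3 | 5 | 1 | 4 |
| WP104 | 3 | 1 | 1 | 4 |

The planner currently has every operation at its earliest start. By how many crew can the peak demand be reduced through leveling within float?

Early-start peak: n1:16  n2:14  n3:10  n4:0  n5:0  n6:0 ⇒ 16.
Leveled (WP100@1, WP101@1, WP102@2, WP103@4, WP104@4): n1:6  n2:8  n3:8  n4:6  n5:6  n6:6 ⇒ 8.
Reduction 16 − 8 = 8.

8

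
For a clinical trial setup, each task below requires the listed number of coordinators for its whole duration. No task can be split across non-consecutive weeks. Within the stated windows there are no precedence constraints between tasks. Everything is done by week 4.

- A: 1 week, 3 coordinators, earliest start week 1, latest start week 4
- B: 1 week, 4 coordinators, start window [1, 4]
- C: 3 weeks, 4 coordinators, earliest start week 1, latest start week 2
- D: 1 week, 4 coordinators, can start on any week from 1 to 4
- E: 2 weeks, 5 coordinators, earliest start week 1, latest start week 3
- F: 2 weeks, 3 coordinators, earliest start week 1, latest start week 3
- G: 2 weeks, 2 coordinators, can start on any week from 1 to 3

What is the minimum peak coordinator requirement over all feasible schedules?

Early-start (A@1, B@1, C@1, D@1, E@1, F@1, G@1) gives peak 25: w1:25  w2:14  w3:4  w4:0.
Shift C→2, D→2, E→3, G→3.
Schedule A@1, B@1, C@2, D@2, E@3, F@1, G@3: w1:10  w2:11  w3:11  w4:11 — peak 11.
Total coordinator-weeks = 43 over 4 weeks ⇒ peak ≥ ⌈43/4⌉ = 11, so 11 is optimal.

11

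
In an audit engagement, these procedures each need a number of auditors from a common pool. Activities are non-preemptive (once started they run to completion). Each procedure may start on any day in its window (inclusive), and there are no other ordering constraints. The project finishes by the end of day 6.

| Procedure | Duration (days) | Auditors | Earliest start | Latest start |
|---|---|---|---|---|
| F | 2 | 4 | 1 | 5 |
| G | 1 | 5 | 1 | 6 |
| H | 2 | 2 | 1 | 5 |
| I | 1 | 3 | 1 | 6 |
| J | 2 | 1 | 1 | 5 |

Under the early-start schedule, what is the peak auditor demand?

Early-start schedule: F@1, G@1, H@1, I@1, J@1.
Load per day: day 1: 15, day 2: 7, day 3: 0, day 4: 0, day 5: 0, day 6: 0.
Peak is 15.

15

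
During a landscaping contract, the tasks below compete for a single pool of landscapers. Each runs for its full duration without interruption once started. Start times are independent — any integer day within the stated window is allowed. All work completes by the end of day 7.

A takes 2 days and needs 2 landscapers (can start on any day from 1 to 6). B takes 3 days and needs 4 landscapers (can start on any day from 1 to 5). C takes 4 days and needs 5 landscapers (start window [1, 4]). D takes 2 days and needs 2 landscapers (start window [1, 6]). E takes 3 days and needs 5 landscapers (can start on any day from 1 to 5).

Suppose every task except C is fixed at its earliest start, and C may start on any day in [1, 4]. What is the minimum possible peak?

13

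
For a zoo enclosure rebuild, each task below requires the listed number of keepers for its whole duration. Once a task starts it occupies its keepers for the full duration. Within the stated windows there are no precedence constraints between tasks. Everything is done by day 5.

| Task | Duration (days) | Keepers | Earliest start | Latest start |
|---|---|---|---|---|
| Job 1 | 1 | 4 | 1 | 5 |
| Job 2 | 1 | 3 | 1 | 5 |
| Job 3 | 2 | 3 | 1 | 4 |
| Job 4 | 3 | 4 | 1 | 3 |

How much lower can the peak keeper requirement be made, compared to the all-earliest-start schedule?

7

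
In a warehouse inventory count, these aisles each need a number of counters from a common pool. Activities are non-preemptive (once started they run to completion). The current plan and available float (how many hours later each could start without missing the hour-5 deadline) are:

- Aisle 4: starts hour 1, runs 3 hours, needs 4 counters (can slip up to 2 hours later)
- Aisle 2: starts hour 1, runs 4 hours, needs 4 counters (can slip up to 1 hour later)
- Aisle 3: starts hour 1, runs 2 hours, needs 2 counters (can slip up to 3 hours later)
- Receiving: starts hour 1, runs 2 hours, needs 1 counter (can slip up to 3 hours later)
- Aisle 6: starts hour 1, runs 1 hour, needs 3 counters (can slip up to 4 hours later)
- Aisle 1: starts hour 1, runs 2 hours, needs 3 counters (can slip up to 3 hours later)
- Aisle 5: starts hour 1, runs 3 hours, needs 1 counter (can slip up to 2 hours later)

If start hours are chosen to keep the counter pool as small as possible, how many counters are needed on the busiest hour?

10

Early-start (Aisle 4@1, Aisle 2@1, Aisle 3@1, Receiving@1, Aisle 6@1, Aisle 1@1, Aisle 5@1) gives peak 18: h1:18  h2:15  h3:9  h4:4  h5:0.
Shift Receiving→3, Aisle 6→5, Aisle 1→4, Aisle 5→3.
Schedule Aisle 4@1, Aisle 2@1, Aisle 3@1, Receiving@3, Aisle 6@5, Aisle 1@4, Aisle 5@3: h1:10  h2:10  h3:10  h4:9  h5:7 — peak 10.
Total counter-hours = 46 over 5 hours ⇒ peak ≥ ⌈46/5⌉ = 10, so 10 is optimal.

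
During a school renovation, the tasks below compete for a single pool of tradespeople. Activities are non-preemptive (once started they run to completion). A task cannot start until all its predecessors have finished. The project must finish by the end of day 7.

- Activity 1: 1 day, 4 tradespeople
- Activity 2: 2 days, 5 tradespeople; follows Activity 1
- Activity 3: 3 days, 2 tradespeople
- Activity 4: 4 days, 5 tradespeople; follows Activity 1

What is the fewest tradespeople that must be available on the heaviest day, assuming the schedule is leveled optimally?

7

Early-start (Activity 1@1, Activity 2@2, Activity 3@1, Activity 4@2) gives peak 12: d1:6  d2:12  d3:12  d4:5  d5:5  d6:0  d7:0.
Shift Activity 4→4.
Schedule Activity 1@1, Activity 2@2, Activity 3@1, Activity 4@4: d1:6  d2:7  d3:7  d4:5  d5:5  d6:5  d7:5 — peak 7.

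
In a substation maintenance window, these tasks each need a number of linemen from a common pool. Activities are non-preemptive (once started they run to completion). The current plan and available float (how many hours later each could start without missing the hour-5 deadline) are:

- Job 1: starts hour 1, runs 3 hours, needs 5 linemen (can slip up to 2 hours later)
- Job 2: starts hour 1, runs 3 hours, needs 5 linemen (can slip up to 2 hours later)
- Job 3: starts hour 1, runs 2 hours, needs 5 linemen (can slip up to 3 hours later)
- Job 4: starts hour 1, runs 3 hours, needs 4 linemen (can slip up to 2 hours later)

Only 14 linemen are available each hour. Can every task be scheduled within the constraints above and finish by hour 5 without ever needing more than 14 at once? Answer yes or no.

yes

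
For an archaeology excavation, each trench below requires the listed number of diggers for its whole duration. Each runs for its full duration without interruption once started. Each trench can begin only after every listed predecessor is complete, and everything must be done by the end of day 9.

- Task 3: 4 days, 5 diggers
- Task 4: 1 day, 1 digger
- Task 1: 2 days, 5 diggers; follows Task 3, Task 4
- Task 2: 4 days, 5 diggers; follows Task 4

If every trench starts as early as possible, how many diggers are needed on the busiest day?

10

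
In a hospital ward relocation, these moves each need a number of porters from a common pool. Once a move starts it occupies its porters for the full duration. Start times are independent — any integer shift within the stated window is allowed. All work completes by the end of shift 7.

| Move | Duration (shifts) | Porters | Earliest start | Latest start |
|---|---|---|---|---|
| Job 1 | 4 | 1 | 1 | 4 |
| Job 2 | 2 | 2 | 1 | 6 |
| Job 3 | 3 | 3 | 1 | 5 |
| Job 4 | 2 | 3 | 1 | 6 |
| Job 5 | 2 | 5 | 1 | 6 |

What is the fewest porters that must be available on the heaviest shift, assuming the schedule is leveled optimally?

Early-start (Job 1@1, Job 2@1, Job 3@1, Job 4@1, Job 5@1) gives peak 14: s1:14  s2:14  s3:4  s4:1  s5:0  s6:0  s7:0.
Shift Job 4→4, Job 5→6.
Schedule Job 1@1, Job 2@1, Job 3@1, Job 4@4, Job 5@6: s1:6  s2:6  s3:4  s4:4  s5:3  s6:5  s7:5 — peak 6.

6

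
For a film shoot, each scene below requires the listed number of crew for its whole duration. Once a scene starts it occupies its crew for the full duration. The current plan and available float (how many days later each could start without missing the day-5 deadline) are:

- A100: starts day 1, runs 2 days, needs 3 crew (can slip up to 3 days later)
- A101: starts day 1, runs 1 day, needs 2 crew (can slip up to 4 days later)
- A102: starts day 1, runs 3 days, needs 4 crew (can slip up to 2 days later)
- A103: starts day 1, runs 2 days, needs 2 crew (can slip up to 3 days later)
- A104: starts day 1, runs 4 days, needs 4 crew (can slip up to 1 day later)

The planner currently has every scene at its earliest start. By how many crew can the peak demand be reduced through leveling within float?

Early-start peak: d1:15  d2:13  d3:8  d4:4  d5:0 ⇒ 15.
Leveled (A100@1, A101@1, A102@3, A103@1, A104@2): d1:7  d2:9  d3:8  d4:8  d5:8 ⇒ 9.
Reduction 15 − 9 = 6.

6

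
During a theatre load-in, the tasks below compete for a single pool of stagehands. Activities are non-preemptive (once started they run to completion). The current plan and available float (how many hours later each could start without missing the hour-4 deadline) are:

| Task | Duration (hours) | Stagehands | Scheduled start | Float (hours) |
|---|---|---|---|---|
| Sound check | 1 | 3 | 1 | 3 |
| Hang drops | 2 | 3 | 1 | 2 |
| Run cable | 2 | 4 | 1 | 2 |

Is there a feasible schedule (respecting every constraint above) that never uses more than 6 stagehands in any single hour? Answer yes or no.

yes

Schedule Sound check@1, Hang drops@1, Run cable@3: h1:6  h2:3  h3:4  h4:4 — peak 6 ≤ 6.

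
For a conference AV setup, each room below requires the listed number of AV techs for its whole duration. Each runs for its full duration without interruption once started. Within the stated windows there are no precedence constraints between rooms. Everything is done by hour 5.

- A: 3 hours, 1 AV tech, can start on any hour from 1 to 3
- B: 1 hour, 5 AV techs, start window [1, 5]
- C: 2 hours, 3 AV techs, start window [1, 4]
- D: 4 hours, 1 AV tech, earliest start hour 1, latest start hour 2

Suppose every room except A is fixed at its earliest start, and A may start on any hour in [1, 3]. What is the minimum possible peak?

A@1: h1:10  h2:5  h3:2  h4:1  h5:0 → peak 10
A@2: h1:9  h2:5  h3:2  h4:2  h5:0 → peak 9
A@3: h1:9  h2:4  h3:2  h4:2  h5:1 → peak 9
Best is A@2, peak 9.

9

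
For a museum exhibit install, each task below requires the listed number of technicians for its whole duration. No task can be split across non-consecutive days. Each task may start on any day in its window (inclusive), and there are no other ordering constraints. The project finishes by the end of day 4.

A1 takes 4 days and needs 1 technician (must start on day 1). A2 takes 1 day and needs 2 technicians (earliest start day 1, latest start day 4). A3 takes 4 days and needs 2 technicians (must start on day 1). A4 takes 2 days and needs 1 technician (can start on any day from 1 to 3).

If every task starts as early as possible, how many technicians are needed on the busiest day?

Early-start schedule: A1@1, A2@1, A3@1, A4@1.
Load per day: day 1: 6, day 2: 4, day 3: 3, day 4: 3.
Peak is 6.

6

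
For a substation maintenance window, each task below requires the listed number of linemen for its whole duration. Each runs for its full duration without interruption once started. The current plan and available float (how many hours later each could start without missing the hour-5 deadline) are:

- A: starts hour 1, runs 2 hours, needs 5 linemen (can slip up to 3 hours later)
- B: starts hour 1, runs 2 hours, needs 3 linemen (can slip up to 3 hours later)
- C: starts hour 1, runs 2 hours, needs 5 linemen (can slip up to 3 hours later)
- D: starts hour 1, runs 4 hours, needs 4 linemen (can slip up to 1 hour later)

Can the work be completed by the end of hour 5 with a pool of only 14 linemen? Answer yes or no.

yes

Schedule A@1, B@1, C@3, D@1: h1:12  h2:12  h3:9  h4:9  h5:0 — peak 12 ≤ 14.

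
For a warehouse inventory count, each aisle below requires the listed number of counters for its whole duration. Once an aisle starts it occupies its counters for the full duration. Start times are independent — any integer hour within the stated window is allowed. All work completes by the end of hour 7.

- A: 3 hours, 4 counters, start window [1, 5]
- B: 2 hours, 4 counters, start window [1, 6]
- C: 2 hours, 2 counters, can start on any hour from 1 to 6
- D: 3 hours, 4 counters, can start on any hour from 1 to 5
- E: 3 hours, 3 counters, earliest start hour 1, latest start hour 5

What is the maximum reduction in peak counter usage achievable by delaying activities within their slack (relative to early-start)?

Early-start peak: h1:17  h2:17  h3:11  h4:0  h5:0  h6:0  h7:0 ⇒ 17.
Leveled (A@1, B@1, C@3, D@4, E@5): h1:8  h2:8  h3:6  h4:6  h5:7  h6:7  h7:3 ⇒ 8.
Reduction 17 − 8 = 9.

9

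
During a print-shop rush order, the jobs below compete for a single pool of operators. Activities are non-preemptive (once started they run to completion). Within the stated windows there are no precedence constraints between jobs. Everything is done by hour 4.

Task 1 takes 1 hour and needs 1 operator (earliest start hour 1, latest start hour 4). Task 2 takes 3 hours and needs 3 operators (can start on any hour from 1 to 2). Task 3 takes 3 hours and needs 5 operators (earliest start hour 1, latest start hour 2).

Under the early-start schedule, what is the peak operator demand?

9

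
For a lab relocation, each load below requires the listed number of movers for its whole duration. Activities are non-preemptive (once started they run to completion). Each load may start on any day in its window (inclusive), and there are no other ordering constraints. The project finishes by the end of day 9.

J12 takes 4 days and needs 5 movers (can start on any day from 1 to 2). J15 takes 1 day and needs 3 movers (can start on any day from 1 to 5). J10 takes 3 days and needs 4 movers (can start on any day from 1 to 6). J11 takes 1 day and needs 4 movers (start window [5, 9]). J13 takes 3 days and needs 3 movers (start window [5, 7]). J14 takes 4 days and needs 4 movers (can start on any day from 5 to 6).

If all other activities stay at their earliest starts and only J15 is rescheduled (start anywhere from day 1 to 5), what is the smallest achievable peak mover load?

11

J15@1: d1:12  d2:9  d3:9  d4:5  d5:11  d6:7  d7:7  d8:4  d9:0 → peak 12
J15@2: d1:9  d2:12  d3:9  d4:5  d5:11  d6:7  d7:7  d8:4  d9:0 → peak 12
J15@3: d1:9  d2:9  d3:12  d4:5  d5:11  d6:7  d7:7  d8:4  d9:0 → peak 12
J15@4: d1:9  d2:9  d3:9  d4:8  d5:11  d6:7  d7:7  d8:4  d9:0 → peak 11
J15@5: d1:9  d2:9  d3:9  d4:5  d5:14  d6:7  d7:7  d8:4  d9:0 → peak 14
Best is J15@4, peak 11.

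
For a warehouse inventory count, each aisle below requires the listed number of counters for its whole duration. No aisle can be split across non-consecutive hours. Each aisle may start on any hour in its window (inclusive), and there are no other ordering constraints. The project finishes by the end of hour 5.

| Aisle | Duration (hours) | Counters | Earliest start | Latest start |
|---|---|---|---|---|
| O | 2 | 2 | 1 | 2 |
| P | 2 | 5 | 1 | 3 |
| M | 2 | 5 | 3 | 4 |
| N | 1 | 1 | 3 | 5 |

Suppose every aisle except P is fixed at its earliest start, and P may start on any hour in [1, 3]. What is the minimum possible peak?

7

P@1: h1:7  h2:7  h3:6  h4:5  h5:0 → peak 7
P@2: h1:2  h2:7  h3:11  h4:5  h5:0 → peak 11
P@3: h1:2  h2:2  h3:11  h4:10  h5:0 → peak 11
Best is P@1, peak 7.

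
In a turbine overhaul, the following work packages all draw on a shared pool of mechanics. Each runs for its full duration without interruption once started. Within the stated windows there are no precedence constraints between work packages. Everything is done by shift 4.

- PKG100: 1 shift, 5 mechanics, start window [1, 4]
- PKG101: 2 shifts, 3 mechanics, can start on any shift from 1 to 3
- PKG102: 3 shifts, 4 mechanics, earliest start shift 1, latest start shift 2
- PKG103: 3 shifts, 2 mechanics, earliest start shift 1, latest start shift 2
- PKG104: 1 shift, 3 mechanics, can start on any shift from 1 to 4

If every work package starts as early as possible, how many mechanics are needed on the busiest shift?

Early-start schedule: PKG100@1, PKG101@1, PKG102@1, PKG103@1, PKG104@1.
Load per shift: shift 1: 17, shift 2: 9, shift 3: 6, shift 4: 0.
Peak is 17.

17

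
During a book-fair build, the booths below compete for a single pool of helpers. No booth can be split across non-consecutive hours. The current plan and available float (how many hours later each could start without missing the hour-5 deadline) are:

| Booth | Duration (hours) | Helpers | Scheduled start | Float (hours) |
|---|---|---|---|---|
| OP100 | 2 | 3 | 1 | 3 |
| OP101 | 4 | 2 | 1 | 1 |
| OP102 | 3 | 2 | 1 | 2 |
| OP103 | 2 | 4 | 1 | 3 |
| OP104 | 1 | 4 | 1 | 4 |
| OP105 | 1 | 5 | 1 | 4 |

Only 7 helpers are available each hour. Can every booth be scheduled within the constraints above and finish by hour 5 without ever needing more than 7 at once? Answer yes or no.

Total helper-hours = 37; over 5 hours the average is 37/5 > 7, so some hour must exceed 7.

no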